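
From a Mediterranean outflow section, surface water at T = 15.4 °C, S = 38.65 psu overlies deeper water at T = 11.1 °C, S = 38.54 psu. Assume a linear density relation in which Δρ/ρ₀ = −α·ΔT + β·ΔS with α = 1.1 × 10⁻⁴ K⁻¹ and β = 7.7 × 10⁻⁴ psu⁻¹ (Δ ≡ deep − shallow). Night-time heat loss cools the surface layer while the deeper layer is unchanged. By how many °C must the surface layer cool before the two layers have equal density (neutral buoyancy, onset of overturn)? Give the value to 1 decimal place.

Neutral buoyancy requires Δρ = 0, i.e. −α(T_deep − T_surf′) + β(S_deep − S_surf) = 0.
T_surf′ = T_deep − (β/α)·ΔS = 11.1 − (7.7 × 10⁻⁴/1.1 × 10⁻⁴)·(-0.11) = 11.870 °C.
Cooling required: 15.4 − (11.870) = 3.530 °C.

3.5 °C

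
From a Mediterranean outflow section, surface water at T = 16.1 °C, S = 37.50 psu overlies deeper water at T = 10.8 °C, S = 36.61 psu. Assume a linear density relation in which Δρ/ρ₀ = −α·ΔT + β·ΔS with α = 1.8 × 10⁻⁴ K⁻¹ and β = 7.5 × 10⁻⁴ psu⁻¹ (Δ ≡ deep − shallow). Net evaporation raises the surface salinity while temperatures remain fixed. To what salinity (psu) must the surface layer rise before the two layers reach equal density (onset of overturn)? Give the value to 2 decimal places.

37.88 psu

Neutral buoyancy requires −α(T_deep − T_surf) + β(S_deep − S_surf′) = 0.
S_surf′ = S_deep − (α/β)·ΔT = 36.61 − (1.8 × 10⁻⁴/7.5 × 10⁻⁴)·(-5.3) = 37.8820 psu.
Increase required: 37.8820 − 37.50 = 0.3820 psu.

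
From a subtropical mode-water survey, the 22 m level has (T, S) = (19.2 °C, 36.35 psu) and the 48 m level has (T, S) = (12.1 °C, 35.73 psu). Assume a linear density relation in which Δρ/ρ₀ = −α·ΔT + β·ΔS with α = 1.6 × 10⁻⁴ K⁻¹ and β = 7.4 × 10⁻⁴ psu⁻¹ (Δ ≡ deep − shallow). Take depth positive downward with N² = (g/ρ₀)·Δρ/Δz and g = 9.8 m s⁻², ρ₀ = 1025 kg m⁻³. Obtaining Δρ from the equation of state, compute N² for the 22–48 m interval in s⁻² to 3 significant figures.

2.55 × 10⁻⁴ s⁻²

ΔT = -7.1 K, ΔS = -0.62 psu (deep − shallow).
Δρ/ρ₀ = −αΔT + βΔS = 1.136 × 10⁻³ − 4.588 × 10⁻⁴ = 6.772 × 10⁻⁴, so Δρ ≈ 0.6941 kg m⁻³.
N² = (g/ρ₀)·Δρ/Δz = g·(Δρ/ρ₀)/Δz = 9.8 × 6.772 × 10⁻⁴ / 26 = 2.5525 × 10⁻⁴ s⁻² ≈ 2.55 × 10⁻⁴ s⁻².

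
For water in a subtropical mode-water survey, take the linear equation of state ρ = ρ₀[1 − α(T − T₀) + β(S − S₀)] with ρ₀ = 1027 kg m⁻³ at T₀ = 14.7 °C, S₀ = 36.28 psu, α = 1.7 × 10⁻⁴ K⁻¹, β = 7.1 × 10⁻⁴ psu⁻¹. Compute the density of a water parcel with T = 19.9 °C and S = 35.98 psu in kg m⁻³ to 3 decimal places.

1025.873 kg m⁻³

T − T₀ = +5.2 K, S − S₀ = -0.30 psu.
Bracket = 1 − α·(+5.2) + β·(-0.30) = 1 + (-1.097 × 10⁻³) = 0.9989030.
ρ = 1027 × 0.9989030 = 1025.873 kg m⁻³.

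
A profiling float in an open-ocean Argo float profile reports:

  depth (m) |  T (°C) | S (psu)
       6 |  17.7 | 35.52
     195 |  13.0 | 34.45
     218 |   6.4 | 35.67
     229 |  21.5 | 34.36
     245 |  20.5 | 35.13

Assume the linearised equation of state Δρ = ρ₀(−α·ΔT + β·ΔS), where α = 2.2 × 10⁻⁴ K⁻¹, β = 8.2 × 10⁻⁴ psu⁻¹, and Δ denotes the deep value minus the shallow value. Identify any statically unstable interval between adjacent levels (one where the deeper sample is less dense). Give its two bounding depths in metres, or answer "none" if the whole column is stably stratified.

218–229 m

Evaluate Δρ/ρ₀ = −αΔT + βΔS across each adjacent pair:
  6–195 m: −αΔT+βΔS = −(2.2 × 10⁻⁴)(-4.7)+(8.2 × 10⁻⁴)(-1.07) = 1.6 × 10⁻⁴ → stable
  195–218 m: −αΔT+βΔS = −(2.2 × 10⁻⁴)(-6.6)+(8.2 × 10⁻⁴)(+1.22) = 2.5 × 10⁻³ → stable
  218–229 m: −αΔT+βΔS = −(2.2 × 10⁻⁴)(+15.1)+(8.2 × 10⁻⁴)(-1.31) = -4.4 × 10⁻³ → UNSTABLE
  229–245 m: −αΔT+βΔS = −(2.2 × 10⁻⁴)(-1.0)+(8.2 × 10⁻⁴)(+0.77) = 8.5 × 10⁻⁴ → stable
The 218–229 m interval has Δρ < 0: lighter water underlies denser water.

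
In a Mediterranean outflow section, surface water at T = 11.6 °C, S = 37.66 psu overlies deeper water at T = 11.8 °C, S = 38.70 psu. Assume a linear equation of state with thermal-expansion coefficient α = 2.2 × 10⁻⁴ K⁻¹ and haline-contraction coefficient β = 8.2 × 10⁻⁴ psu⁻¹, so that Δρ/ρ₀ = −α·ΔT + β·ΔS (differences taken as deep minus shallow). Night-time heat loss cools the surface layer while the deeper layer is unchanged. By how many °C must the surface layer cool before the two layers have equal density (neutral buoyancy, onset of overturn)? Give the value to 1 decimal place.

3.7 °C

Neutral buoyancy requires Δρ = 0, i.e. −α(T_deep − T_surf′) + β(S_deep − S_surf) = 0.
T_surf′ = T_deep − (β/α)·ΔS = 11.8 − (8.2 × 10⁻⁴/2.2 × 10⁻⁴)·(+1.04) = 7.924 °C.
Cooling required: 11.6 − (7.924) = 3.676 °C.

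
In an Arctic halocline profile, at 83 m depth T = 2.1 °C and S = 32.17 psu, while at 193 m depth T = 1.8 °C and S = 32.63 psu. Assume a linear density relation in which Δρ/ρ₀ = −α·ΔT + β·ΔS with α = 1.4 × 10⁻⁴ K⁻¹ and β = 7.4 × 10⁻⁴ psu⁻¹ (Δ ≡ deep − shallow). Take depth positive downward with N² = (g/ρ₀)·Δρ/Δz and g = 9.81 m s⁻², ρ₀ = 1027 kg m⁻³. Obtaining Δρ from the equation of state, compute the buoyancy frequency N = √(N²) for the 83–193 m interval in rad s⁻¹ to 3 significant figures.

5.84 × 10⁻³ rad s⁻¹

ΔT = -0.3 K, ΔS = +0.46 psu (deep − shallow).
Δρ/ρ₀ = −αΔT + βΔS = 4.20 × 10⁻⁵ + 3.404 × 10⁻⁴ = 3.824 × 10⁻⁴, so Δρ ≈ 0.3927 kg m⁻³.
N² = (g/ρ₀)·Δρ/Δz = g·(Δρ/ρ₀)/Δz = 9.81 × 3.824 × 10⁻⁴ / 110 = 3.4103 × 10⁻⁵ s⁻².
N = √(3.4103 × 10⁻⁵) = 5.8398 × 10⁻³ rad s⁻¹ ≈ 5.84 × 10⁻³ rad s⁻¹.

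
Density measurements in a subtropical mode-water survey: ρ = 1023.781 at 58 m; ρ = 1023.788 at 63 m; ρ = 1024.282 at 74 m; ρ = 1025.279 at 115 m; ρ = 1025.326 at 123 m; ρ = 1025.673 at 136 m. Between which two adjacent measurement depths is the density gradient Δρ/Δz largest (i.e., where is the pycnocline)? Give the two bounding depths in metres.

Compute the density gradient over each adjacent pair:
  58–63 m: Δρ/Δz = 0.007/5 = 1.4 × 10⁻³ kg m⁻⁴
  63–74 m: Δρ/Δz = 0.494/11 = 0.045 kg m⁻⁴
  74–115 m: Δρ/Δz = 0.997/41 = 0.024 kg m⁻⁴
  115–123 m: Δρ/Δz = 0.047/8 = 5.9 × 10⁻³ kg m⁻⁴
  123–136 m: Δρ/Δz = 0.347/13 = 0.027 kg m⁻⁴
The largest gradient is in the 63–74 m interval — the pycnocline.

63–74 m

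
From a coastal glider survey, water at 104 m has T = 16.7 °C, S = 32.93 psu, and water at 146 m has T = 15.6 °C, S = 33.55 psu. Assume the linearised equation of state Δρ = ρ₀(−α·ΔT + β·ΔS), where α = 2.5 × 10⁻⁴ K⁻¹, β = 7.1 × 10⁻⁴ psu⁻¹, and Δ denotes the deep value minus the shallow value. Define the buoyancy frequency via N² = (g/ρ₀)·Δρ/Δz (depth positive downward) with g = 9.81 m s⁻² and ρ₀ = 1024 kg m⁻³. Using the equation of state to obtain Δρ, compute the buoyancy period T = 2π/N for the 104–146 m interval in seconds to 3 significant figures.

ΔT = -1.1 K, ΔS = +0.62 psu (deep − shallow).
Δρ/ρ₀ = −αΔT + βΔS = 2.75 × 10⁻⁴ + 4.402 × 10⁻⁴ = 7.152 × 10⁻⁴, so Δρ ≈ 0.7324 kg m⁻³.
N² = (g/ρ₀)·Δρ/Δz = g·(Δρ/ρ₀)/Δz = 9.81 × 7.152 × 10⁻⁴ / 42 = 1.6705 × 10⁻⁴ s⁻².
N = √(1.6705 × 10⁻⁴) = 0.012925 rad s⁻¹ → T = 2π/N = 486.13 s ≈ 486 s.

486 s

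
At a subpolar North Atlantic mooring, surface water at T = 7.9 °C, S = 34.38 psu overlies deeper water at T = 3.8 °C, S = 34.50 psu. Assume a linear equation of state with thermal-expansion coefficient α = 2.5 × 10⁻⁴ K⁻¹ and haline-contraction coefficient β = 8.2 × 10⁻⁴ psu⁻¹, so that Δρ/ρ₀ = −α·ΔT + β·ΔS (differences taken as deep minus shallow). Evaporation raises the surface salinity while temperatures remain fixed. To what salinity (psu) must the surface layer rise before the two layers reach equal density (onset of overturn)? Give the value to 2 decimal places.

35.75 psu

Neutral buoyancy requires −α(T_deep − T_surf) + β(S_deep − S_surf′) = 0.
S_surf′ = S_deep − (α/β)·ΔT = 34.50 − (2.5 × 10⁻⁴/8.2 × 10⁻⁴)·(-4.1) = 35.7500 psu.
Increase required: 35.7500 − 34.38 = 1.3700 psu.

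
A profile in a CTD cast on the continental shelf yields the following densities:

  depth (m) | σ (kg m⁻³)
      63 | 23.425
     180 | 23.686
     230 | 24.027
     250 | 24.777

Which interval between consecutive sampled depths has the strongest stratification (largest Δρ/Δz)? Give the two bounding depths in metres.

230–250 m

Compute the density gradient over each adjacent pair:
  63–180 m: Δρ/Δz = 0.261/117 = 2.2 × 10⁻³ kg m⁻⁴
  180–230 m: Δρ/Δz = 0.341/50 = 6.8 × 10⁻³ kg m⁻⁴
  230–250 m: Δρ/Δz = 0.750/20 = 0.037 kg m⁻⁴
The largest gradient is in the 230–250 m interval — the pycnocline.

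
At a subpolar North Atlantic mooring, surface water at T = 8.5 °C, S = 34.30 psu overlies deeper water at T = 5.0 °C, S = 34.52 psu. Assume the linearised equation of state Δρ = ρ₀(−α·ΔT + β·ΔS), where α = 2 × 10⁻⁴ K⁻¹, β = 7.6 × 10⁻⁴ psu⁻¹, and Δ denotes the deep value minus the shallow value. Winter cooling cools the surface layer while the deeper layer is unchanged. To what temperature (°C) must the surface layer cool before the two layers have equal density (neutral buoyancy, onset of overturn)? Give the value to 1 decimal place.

Neutral buoyancy requires Δρ = 0, i.e. −α(T_deep − T_surf′) + β(S_deep − S_surf) = 0.
T_surf′ = T_deep − (β/α)·ΔS = 5.0 − (7.6 × 10⁻⁴/2 × 10⁻⁴)·(+0.22) = 4.164 °C.
Cooling required: 8.5 − (4.164) = 4.336 °C.

4.2 °C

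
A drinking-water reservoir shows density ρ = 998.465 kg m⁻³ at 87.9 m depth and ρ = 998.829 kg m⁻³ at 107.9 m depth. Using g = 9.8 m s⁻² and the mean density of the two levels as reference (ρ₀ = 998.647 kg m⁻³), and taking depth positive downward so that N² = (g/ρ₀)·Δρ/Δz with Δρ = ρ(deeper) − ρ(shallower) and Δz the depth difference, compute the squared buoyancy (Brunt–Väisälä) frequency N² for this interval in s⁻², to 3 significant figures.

1.79 × 10⁻⁴ s⁻²

Δρ = 998.829 − 998.465 = 0.364 kg m⁻³ over Δz = 107.9 − 87.9 = 20 m.
N² = (9.8/998.647) × (0.364/20) = 1.7860 × 10⁻⁴ s⁻² ≈ 1.79 × 10⁻⁴ s⁻².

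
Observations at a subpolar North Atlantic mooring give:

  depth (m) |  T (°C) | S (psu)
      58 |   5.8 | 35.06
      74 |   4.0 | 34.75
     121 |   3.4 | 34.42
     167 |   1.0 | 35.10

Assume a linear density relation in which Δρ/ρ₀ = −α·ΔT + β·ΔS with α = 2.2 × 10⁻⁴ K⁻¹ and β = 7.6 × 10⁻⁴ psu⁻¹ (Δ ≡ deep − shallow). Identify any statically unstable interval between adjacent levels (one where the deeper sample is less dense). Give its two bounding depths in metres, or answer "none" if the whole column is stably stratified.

Evaluate Δρ/ρ₀ = −αΔT + βΔS across each adjacent pair:
  58–74 m: −αΔT+βΔS = −(2.2 × 10⁻⁴)(-1.8)+(7.6 × 10⁻⁴)(-0.31) = 1.6 × 10⁻⁴ → stable
  74–121 m: −αΔT+βΔS = −(2.2 × 10⁻⁴)(-0.6)+(7.6 × 10⁻⁴)(-0.33) = -1.2 × 10⁻⁴ → UNSTABLE
  121–167 m: −αΔT+βΔS = −(2.2 × 10⁻⁴)(-2.4)+(7.6 × 10⁻⁴)(+0.68) = 1.0 × 10⁻³ → stable
The 74–121 m interval has Δρ < 0: lighter water underlies denser water.

74–121 m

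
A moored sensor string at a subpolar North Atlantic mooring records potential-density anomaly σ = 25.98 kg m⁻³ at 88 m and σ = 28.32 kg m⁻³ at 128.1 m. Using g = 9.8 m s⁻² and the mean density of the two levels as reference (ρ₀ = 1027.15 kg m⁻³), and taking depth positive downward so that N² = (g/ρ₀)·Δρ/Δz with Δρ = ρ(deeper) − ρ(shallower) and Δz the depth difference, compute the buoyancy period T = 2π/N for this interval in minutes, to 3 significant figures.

4.44 min

Δρ = 1028.32 − 1025.98 = 2.34 kg m⁻³ over Δz = 128.1 − 88 = 40.1 m.
N² = (9.8/1027.15) × (2.34/40.1) = 5.5675 × 10⁻⁴ s⁻².
N = √(5.5675 × 10⁻⁴) = 0.023596 rad s⁻¹, so T = 2π/N = 266.28 s = 4.4380 min ≈ 4.44 min.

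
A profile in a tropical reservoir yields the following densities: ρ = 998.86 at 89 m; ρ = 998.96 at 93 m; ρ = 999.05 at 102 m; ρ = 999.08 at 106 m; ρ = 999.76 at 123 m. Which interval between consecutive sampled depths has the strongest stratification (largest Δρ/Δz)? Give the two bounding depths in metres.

Compute the density gradient over each adjacent pair:
  89–93 m: Δρ/Δz = 0.10/4 = 0.025 kg m⁻⁴
  93–102 m: Δρ/Δz = 0.09/9 = 0.010 kg m⁻⁴
  102–106 m: Δρ/Δz = 0.03/4 = 7.5 × 10⁻³ kg m⁻⁴
  106–123 m: Δρ/Δz = 0.68/17 = 0.040 kg m⁻⁴
The largest gradient is in the 106–123 m interval — the pycnocline.

106–123 m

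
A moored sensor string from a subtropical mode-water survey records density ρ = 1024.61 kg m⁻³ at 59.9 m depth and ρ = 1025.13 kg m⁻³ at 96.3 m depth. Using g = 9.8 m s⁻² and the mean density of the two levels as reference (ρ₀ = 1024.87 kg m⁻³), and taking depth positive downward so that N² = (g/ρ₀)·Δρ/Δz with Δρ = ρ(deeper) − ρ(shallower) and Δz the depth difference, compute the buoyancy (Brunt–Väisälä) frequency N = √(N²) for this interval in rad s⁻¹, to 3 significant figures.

Δρ = 1025.13 − 1024.61 = 0.52 kg m⁻³ over Δz = 96.3 − 59.9 = 36.4 m.
N² = (9.8/1024.87) × (0.52/36.4) = 1.3660 × 10⁻⁴ s⁻².
N = √(1.3660 × 10⁻⁴) = 0.011688 rad s⁻¹ ≈ 0.0117 rad s⁻¹.

0.0117 rad s⁻¹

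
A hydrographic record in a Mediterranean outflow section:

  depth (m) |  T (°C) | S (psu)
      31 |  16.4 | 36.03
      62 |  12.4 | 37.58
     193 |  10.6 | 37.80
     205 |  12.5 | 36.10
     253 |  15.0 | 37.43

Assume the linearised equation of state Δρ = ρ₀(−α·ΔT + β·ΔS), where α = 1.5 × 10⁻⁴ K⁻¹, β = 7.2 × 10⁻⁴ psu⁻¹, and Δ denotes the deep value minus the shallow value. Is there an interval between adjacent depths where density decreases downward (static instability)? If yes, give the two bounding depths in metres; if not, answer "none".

Evaluate Δρ/ρ₀ = −αΔT + βΔS across each adjacent pair:
  31–62 m: −αΔT+βΔS = −(1.5 × 10⁻⁴)(-4.0)+(7.2 × 10⁻⁴)(+1.55) = 1.7 × 10⁻³ → stable
  62–193 m: −αΔT+βΔS = −(1.5 × 10⁻⁴)(-1.8)+(7.2 × 10⁻⁴)(+0.22) = 4.3 × 10⁻⁴ → stable
  193–205 m: −αΔT+βΔS = −(1.5 × 10⁻⁴)(+1.9)+(7.2 × 10⁻⁴)(-1.70) = -1.5 × 10⁻³ → UNSTABLE
  205–253 m: −αΔT+βΔS = −(1.5 × 10⁻⁴)(+2.5)+(7.2 × 10⁻⁴)(+1.33) = 5.8 × 10⁻⁴ → stable
The 193–205 m interval has Δρ < 0: lighter water underlies denser water.

193–205 m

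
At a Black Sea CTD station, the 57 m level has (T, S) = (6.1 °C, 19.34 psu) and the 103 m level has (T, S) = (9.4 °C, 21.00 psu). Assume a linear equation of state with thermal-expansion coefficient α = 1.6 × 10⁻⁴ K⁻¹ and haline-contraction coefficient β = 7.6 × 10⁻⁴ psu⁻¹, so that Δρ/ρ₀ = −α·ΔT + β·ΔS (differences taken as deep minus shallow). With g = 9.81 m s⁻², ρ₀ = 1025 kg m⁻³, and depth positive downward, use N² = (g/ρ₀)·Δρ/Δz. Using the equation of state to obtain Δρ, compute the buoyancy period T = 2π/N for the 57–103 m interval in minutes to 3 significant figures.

8.37 min

ΔT = +3.3 K, ΔS = +1.66 psu (deep − shallow).
Δρ/ρ₀ = −αΔT + βΔS = -5.28 × 10⁻⁴ + 1.2616 × 10⁻³ = 7.336 × 10⁻⁴, so Δρ ≈ 0.7519 kg m⁻³.
N² = (g/ρ₀)·Δρ/Δz = g·(Δρ/ρ₀)/Δz = 9.81 × 7.336 × 10⁻⁴ / 46 = 1.5645 × 10⁻⁴ s⁻².
N = √(1.5645 × 10⁻⁴) = 0.012508 rad s⁻¹ → T = 2π/N = 502.33 s = 8.3722 min ≈ 8.37 min.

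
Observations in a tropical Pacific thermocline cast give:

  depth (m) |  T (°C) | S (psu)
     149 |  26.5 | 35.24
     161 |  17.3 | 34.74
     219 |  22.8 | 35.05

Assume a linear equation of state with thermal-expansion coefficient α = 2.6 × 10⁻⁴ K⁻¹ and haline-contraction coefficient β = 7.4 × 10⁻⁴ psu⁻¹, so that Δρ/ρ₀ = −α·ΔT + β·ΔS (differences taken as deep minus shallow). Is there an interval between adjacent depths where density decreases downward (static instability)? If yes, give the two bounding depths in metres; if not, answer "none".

Evaluate Δρ/ρ₀ = −αΔT + βΔS across each adjacent pair:
  149–161 m: −αΔT+βΔS = −(2.6 × 10⁻⁴)(-9.2)+(7.4 × 10⁻⁴)(-0.50) = 2.0 × 10⁻³ → stable
  161–219 m: −αΔT+βΔS = −(2.6 × 10⁻⁴)(+5.5)+(7.4 × 10⁻⁴)(+0.31) = -1.2 × 10⁻³ → UNSTABLE
The 161–219 m interval has Δρ < 0: lighter water underlies denser water.

161–219 m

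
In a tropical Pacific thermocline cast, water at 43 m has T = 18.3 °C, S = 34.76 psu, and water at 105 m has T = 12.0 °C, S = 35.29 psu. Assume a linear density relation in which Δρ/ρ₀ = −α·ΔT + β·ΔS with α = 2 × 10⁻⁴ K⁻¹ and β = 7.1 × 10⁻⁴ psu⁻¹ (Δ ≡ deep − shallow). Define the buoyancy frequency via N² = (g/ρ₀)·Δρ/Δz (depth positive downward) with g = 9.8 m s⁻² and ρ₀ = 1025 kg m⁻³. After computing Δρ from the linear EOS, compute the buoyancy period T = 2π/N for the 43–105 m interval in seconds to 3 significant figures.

391 s

ΔT = -6.3 K, ΔS = +0.53 psu (deep − shallow).
Δρ/ρ₀ = −αΔT + βΔS = 1.26 × 10⁻³ + 3.763 × 10⁻⁴ = 1.6363 × 10⁻³, so Δρ ≈ 1.677 kg m⁻³.
N² = (g/ρ₀)·Δρ/Δz = g·(Δρ/ρ₀)/Δz = 9.8 × 1.6363 × 10⁻³ / 62 = 2.5864 × 10⁻⁴ s⁻².
N = √(2.5864 × 10⁻⁴) = 0.016082 rad s⁻¹ → T = 2π/N = 390.70 s ≈ 391 s.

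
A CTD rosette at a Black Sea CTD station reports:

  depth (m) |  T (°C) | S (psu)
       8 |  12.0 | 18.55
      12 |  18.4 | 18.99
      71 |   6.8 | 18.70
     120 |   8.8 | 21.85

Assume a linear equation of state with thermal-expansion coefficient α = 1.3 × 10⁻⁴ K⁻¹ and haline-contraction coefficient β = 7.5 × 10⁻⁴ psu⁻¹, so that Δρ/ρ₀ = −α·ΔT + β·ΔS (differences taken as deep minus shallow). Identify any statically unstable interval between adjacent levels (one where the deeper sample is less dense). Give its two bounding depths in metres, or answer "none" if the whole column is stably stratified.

Evaluate Δρ/ρ₀ = −αΔT + βΔS across each adjacent pair:
  8–12 m: −αΔT+βΔS = −(1.3 × 10⁻⁴)(+6.4)+(7.5 × 10⁻⁴)(+0.44) = -5.0 × 10⁻⁴ → UNSTABLE
  12–71 m: −αΔT+βΔS = −(1.3 × 10⁻⁴)(-11.6)+(7.5 × 10⁻⁴)(-0.29) = 1.3 × 10⁻³ → stable
  71–120 m: −αΔT+βΔS = −(1.3 × 10⁻⁴)(+2.0)+(7.5 × 10⁻⁴)(+3.15) = 2.1 × 10⁻³ → stable
The 8–12 m interval has Δρ < 0: lighter water underlies denser water.

8–12 m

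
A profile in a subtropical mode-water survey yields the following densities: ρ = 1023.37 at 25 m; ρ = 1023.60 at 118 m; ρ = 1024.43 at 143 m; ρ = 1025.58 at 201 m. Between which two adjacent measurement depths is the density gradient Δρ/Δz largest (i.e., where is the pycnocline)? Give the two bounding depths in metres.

118–143 m

Compute the density gradient over each adjacent pair:
  25–118 m: Δρ/Δz = 0.23/93 = 2.5 × 10⁻³ kg m⁻⁴
  118–143 m: Δρ/Δz = 0.83/25 = 0.033 kg m⁻⁴
  143–201 m: Δρ/Δz = 1.15/58 = 0.020 kg m⁻⁴
The largest gradient is in the 118–143 m interval — the pycnocline.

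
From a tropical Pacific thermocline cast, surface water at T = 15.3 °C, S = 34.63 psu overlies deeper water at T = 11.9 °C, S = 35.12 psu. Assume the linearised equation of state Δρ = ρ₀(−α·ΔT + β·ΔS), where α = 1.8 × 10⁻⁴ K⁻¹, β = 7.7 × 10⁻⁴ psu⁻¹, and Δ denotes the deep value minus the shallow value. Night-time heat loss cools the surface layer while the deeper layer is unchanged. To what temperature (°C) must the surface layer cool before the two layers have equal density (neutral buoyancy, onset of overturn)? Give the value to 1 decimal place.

9.8 °C

Neutral buoyancy requires Δρ = 0, i.e. −α(T_deep − T_surf′) + β(S_deep − S_surf) = 0.
T_surf′ = T_deep − (β/α)·ΔS = 11.9 − (7.7 × 10⁻⁴/1.8 × 10⁻⁴)·(+0.49) = 9.804 °C.
Cooling required: 15.3 − (9.804) = 5.496 °C.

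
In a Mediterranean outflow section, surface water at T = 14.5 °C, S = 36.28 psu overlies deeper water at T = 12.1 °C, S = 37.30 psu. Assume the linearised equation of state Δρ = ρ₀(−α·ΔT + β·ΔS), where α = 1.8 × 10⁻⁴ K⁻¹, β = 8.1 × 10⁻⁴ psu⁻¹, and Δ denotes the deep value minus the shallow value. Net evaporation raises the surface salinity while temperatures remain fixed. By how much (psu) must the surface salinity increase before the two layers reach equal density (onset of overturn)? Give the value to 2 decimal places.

Neutral buoyancy requires −α(T_deep − T_surf) + β(S_deep − S_surf′) = 0.
S_surf′ = S_deep − (α/β)·ΔT = 37.30 − (1.8 × 10⁻⁴/8.1 × 10⁻⁴)·(-2.4) = 37.8333 psu.
Increase required: 37.8333 − 36.28 = 1.5533 psu.

1.55 psu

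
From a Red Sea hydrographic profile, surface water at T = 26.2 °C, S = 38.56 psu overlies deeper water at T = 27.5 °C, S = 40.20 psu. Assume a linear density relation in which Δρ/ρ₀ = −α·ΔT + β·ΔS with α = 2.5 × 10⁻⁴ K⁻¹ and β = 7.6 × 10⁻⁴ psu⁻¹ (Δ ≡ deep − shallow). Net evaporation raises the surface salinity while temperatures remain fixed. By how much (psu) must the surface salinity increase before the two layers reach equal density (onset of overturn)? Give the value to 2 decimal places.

1.21 psu

Neutral buoyancy requires −α(T_deep − T_surf) + β(S_deep − S_surf′) = 0.
S_surf′ = S_deep − (α/β)·ΔT = 40.20 − (2.5 × 10⁻⁴/7.6 × 10⁻⁴)·(+1.3) = 39.7724 psu.
Increase required: 39.7724 − 38.56 = 1.2124 psu.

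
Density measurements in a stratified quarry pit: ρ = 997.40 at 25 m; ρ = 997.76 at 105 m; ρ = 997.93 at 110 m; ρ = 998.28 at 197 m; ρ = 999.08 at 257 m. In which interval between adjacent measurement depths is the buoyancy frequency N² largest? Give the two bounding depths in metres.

105–110 m

Compute the density gradient over each adjacent pair:
  25–105 m: Δρ/Δz = 0.36/80 = 4.5 × 10⁻³ kg m⁻⁴
  105–110 m: Δρ/Δz = 0.17/5 = 0.034 kg m⁻⁴
  110–197 m: Δρ/Δz = 0.35/87 = 4.0 × 10⁻³ kg m⁻⁴
  197–257 m: Δρ/Δz = 0.80/60 = 0.013 kg m⁻⁴
The largest gradient is in the 105–110 m interval — the pycnocline.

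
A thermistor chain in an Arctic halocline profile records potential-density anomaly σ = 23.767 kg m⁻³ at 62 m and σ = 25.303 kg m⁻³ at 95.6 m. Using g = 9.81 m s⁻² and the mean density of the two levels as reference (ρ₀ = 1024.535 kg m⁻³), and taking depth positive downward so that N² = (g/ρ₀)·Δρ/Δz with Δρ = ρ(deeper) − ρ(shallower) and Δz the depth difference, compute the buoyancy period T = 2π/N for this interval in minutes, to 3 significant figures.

5.01 min

Δρ = 1025.303 − 1023.767 = 1.536 kg m⁻³ over Δz = 95.6 − 62 = 33.6 m.
N² = (9.81/1024.535) × (1.536/33.6) = 4.3772 × 10⁻⁴ s⁻².
N = √(4.3772 × 10⁻⁴) = 0.020922 rad s⁻¹, so T = 2π/N = 300.31 s = 5.0052 min ≈ 5.01 min.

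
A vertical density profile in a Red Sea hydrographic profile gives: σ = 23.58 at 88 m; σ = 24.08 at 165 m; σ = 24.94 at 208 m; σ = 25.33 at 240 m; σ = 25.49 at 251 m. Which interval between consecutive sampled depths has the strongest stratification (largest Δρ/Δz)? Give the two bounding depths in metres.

165–208 m

Compute the density gradient over each adjacent pair:
  88–165 m: Δρ/Δz = 0.50/77 = 6.5 × 10⁻³ kg m⁻⁴
  165–208 m: Δρ/Δz = 0.86/43 = 0.020 kg m⁻⁴
  208–240 m: Δρ/Δz = 0.39/32 = 0.012 kg m⁻⁴
  240–251 m: Δρ/Δz = 0.16/11 = 0.015 kg m⁻⁴
The largest gradient is in the 165–208 m interval — the pycnocline.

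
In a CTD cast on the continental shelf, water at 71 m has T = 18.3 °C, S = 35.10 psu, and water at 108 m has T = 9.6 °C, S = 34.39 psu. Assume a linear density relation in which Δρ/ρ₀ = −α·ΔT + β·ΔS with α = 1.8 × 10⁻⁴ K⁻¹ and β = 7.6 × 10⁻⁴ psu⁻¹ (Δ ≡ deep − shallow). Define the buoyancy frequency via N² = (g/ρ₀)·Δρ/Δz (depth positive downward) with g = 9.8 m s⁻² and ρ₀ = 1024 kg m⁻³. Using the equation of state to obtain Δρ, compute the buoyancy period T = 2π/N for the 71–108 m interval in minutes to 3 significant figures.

6.35 min

ΔT = -8.7 K, ΔS = -0.71 psu (deep − shallow).
Δρ/ρ₀ = −αΔT + βΔS = 1.566 × 10⁻³ − 5.396 × 10⁻⁴ = 1.0264 × 10⁻³, so Δρ ≈ 1.051 kg m⁻³.
N² = (g/ρ₀)·Δρ/Δz = g·(Δρ/ρ₀)/Δz = 9.8 × 1.0264 × 10⁻³ / 37 = 2.7186 × 10⁻⁴ s⁻².
N = √(2.7186 × 10⁻⁴) = 0.016488 rad s⁻¹ → T = 2π/N = 381.08 s = 6.3513 min ≈ 6.35 min.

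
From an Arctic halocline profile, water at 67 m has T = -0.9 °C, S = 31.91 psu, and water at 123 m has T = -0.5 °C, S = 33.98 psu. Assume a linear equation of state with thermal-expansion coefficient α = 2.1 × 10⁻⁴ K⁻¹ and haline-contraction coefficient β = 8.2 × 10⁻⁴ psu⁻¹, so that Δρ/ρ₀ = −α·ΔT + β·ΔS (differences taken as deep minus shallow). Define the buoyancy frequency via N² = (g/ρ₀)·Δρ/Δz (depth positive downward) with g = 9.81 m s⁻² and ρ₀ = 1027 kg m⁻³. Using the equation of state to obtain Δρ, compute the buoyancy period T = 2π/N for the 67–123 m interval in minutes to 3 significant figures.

6.23 min

ΔT = +0.4 K, ΔS = +2.07 psu (deep − shallow).
Δρ/ρ₀ = −αΔT + βΔS = -8.40 × 10⁻⁵ + 1.6974 × 10⁻³ = 1.6134 × 10⁻³, so Δρ ≈ 1.657 kg m⁻³.
N² = (g/ρ₀)·Δρ/Δz = g·(Δρ/ρ₀)/Δz = 9.81 × 1.6134 × 10⁻³ / 56 = 2.8263 × 10⁻⁴ s⁻².
N = √(2.8263 × 10⁻⁴) = 0.016812 rad s⁻¹ → T = 2π/N = 373.73 s = 6.2288 min ≈ 6.23 min.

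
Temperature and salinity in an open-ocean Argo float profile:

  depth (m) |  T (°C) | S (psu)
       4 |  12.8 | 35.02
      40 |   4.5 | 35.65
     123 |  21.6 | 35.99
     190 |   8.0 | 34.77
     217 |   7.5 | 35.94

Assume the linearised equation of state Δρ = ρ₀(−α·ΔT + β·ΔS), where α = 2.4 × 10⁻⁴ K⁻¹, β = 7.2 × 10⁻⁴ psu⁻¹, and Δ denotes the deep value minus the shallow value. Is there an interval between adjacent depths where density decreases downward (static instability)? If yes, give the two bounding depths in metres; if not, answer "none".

Evaluate Δρ/ρ₀ = −αΔT + βΔS across each adjacent pair:
  4–40 m: −αΔT+βΔS = −(2.4 × 10⁻⁴)(-8.3)+(7.2 × 10⁻⁴)(+0.63) = 2.4 × 10⁻³ → stable
  40–123 m: −αΔT+βΔS = −(2.4 × 10⁻⁴)(+17.1)+(7.2 × 10⁻⁴)(+0.34) = -3.9 × 10⁻³ → UNSTABLE
  123–190 m: −αΔT+βΔS = −(2.4 × 10⁻⁴)(-13.6)+(7.2 × 10⁻⁴)(-1.22) = 2.4 × 10⁻³ → stable
  190–217 m: −αΔT+βΔS = −(2.4 × 10⁻⁴)(-0.5)+(7.2 × 10⁻⁴)(+1.17) = 9.6 × 10⁻⁴ → stable
The 40–123 m interval has Δρ < 0: lighter water underlies denser water.

40–123 m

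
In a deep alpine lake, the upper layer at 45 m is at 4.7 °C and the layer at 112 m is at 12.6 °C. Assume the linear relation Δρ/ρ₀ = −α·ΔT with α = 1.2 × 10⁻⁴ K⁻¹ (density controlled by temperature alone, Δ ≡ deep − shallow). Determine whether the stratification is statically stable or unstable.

unstable

ΔT = 12.6 − 4.7 = +7.9 K, so Δρ/ρ₀ = −αΔT = -9.48 × 10⁻⁴.
Δρ/ρ₀ < 0, so Δρ < 0: deeper water is lighter → statically unstable; the column would overturn.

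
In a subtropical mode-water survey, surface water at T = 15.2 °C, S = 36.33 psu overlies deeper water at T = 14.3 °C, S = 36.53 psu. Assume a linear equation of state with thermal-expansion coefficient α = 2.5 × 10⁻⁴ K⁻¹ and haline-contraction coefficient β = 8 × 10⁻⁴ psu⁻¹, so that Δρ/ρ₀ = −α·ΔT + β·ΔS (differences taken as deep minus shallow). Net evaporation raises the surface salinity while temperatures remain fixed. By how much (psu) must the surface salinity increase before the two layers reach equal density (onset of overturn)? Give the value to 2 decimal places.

Neutral buoyancy requires −α(T_deep − T_surf) + β(S_deep − S_surf′) = 0.
S_surf′ = S_deep − (α/β)·ΔT = 36.53 − (2.5 × 10⁻⁴/8 × 10⁻⁴)·(-0.9) = 36.8113 psu.
Increase required: 36.8113 − 36.33 = 0.4813 psu.

0.48 psu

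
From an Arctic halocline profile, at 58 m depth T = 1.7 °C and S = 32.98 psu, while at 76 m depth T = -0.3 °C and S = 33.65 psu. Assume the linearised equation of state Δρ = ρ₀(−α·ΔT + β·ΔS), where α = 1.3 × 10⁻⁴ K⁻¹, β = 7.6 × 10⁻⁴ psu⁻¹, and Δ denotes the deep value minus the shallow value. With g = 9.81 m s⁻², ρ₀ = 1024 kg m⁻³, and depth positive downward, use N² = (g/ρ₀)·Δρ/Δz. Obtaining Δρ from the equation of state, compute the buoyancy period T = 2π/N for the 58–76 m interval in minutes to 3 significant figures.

5.11 min

ΔT = -2.0 K, ΔS = +0.67 psu (deep − shallow).
Δρ/ρ₀ = −αΔT + βΔS = 2.60 × 10⁻⁴ + 5.092 × 10⁻⁴ = 7.692 × 10⁻⁴, so Δρ ≈ 0.7877 kg m⁻³.
N² = (g/ρ₀)·Δρ/Δz = g·(Δρ/ρ₀)/Δz = 9.81 × 7.692 × 10⁻⁴ / 18 = 4.1921 × 10⁻⁴ s⁻².
N = √(4.1921 × 10⁻⁴) = 0.020475 rad s⁻¹ → T = 2π/N = 306.87 s = 5.1145 min ≈ 5.11 min.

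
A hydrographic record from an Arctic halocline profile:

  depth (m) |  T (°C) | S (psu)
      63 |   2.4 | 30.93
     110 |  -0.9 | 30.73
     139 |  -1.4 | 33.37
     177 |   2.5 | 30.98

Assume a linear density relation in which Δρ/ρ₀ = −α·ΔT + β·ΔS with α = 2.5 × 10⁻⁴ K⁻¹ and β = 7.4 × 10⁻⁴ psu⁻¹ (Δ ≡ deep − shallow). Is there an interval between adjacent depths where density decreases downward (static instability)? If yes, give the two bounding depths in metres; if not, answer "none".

139–177 m

Evaluate Δρ/ρ₀ = −αΔT + βΔS across each adjacent pair:
  63–110 m: −αΔT+βΔS = −(2.5 × 10⁻⁴)(-3.3)+(7.4 × 10⁻⁴)(-0.20) = 6.8 × 10⁻⁴ → stable
  110–139 m: −αΔT+βΔS = −(2.5 × 10⁻⁴)(-0.5)+(7.4 × 10⁻⁴)(+2.64) = 2.1 × 10⁻³ → stable
  139–177 m: −αΔT+βΔS = −(2.5 × 10⁻⁴)(+3.9)+(7.4 × 10⁻⁴)(-2.39) = -2.7 × 10⁻³ → UNSTABLE
The 139–177 m interval has Δρ < 0: lighter water underlies denser water.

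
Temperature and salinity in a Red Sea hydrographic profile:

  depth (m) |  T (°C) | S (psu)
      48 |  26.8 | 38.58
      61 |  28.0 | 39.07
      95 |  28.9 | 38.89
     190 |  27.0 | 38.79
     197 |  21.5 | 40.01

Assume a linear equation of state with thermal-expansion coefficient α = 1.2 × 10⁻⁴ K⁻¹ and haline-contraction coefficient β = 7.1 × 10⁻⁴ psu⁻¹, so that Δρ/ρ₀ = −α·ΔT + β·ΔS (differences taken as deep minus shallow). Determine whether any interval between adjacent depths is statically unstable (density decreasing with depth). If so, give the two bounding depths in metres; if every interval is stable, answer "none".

61–95 m

Evaluate Δρ/ρ₀ = −αΔT + βΔS across each adjacent pair:
  48–61 m: −αΔT+βΔS = −(1.2 × 10⁻⁴)(+1.2)+(7.1 × 10⁻⁴)(+0.49) = 2.0 × 10⁻⁴ → stable
  61–95 m: −αΔT+βΔS = −(1.2 × 10⁻⁴)(+0.9)+(7.1 × 10⁻⁴)(-0.18) = -2.4 × 10⁻⁴ → UNSTABLE
  95–190 m: −αΔT+βΔS = −(1.2 × 10⁻⁴)(-1.9)+(7.1 × 10⁻⁴)(-0.10) = 1.6 × 10⁻⁴ → stable
  190–197 m: −αΔT+βΔS = −(1.2 × 10⁻⁴)(-5.5)+(7.1 × 10⁻⁴)(+1.22) = 1.5 × 10⁻³ → stable
The 61–95 m interval has Δρ < 0: lighter water underlies denser water.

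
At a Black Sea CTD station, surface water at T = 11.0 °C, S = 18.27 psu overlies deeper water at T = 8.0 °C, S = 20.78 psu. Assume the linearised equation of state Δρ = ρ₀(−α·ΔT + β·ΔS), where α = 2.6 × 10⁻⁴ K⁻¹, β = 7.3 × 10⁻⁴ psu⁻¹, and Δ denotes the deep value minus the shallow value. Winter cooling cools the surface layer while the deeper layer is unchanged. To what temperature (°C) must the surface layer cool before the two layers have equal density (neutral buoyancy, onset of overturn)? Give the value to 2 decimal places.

0.95 °C

Neutral buoyancy requires Δρ = 0, i.e. −α(T_deep − T_surf′) + β(S_deep − S_surf) = 0.
T_surf′ = T_deep − (β/α)·ΔS = 8.0 − (7.3 × 10⁻⁴/2.6 × 10⁻⁴)·(+2.51) = 0.9527 °C.
Cooling required: 11.0 − (0.9527) = 10.0473 °C.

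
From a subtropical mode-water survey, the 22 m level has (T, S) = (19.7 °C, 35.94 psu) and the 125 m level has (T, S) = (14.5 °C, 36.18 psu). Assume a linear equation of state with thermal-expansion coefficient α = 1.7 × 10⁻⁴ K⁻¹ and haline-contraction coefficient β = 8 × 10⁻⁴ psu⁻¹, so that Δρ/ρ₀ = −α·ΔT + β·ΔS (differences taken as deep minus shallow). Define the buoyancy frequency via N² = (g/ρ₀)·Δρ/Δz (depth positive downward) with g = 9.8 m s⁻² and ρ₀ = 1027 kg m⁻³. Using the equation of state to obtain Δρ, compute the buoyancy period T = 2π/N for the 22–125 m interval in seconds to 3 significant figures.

ΔT = -5.2 K, ΔS = +0.24 psu (deep − shallow).
Δρ/ρ₀ = −αΔT + βΔS = 8.84 × 10⁻⁴ + 1.92 × 10⁻⁴ = 1.076 × 10⁻³, so Δρ ≈ 1.105 kg m⁻³.
N² = (g/ρ₀)·Δρ/Δz = g·(Δρ/ρ₀)/Δz = 9.8 × 1.076 × 10⁻³ / 103 = 1.0238 × 10⁻⁴ s⁻².
N = √(1.0238 × 10⁻⁴) = 0.010118 rad s⁻¹ → T = 2π/N = 620.99 s ≈ 621 s.

621 s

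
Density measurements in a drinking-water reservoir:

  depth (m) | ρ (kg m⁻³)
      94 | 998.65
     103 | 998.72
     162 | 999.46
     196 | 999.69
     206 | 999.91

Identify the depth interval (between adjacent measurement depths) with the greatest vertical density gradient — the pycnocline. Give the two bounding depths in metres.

196–206 m

Compute the density gradient over each adjacent pair:
  94–103 m: Δρ/Δz = 0.07/9 = 7.8 × 10⁻³ kg m⁻⁴
  103–162 m: Δρ/Δz = 0.74/59 = 0.013 kg m⁻⁴
  162–196 m: Δρ/Δz = 0.23/34 = 6.8 × 10⁻³ kg m⁻⁴
  196–206 m: Δρ/Δz = 0.22/10 = 0.022 kg m⁻⁴
The largest gradient is in the 196–206 m interval — the pycnocline.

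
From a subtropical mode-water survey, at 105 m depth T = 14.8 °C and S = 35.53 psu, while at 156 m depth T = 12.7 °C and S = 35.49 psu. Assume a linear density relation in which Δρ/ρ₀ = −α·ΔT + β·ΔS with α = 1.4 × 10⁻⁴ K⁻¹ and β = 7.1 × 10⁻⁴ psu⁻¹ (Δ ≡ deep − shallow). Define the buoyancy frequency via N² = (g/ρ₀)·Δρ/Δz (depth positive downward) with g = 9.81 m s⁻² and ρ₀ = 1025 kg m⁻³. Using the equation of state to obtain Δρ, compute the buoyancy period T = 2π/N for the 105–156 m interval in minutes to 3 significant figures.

14.7 min

ΔT = -2.1 K, ΔS = -0.04 psu (deep − shallow).
Δρ/ρ₀ = −αΔT + βΔS = 2.94 × 10⁻⁴ − 2.84 × 10⁻⁵ = 2.656 × 10⁻⁴, so Δρ ≈ 0.2722 kg m⁻³.
N² = (g/ρ₀)·Δρ/Δz = g·(Δρ/ρ₀)/Δz = 9.81 × 2.656 × 10⁻⁴ / 51 = 5.1089 × 10⁻⁵ s⁻².
N = √(5.1089 × 10⁻⁵) = 7.1477 × 10⁻³ rad s⁻¹ → T = 2π/N = 879.05 s = 14.651 min ≈ 14.7 min.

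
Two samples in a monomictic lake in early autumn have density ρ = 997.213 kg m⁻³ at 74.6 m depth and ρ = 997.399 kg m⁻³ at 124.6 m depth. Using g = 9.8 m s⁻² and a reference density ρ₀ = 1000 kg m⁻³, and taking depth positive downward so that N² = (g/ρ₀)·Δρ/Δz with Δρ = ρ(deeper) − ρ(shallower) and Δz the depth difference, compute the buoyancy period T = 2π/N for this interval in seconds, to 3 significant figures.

1.04 × 10³ s

Δρ = 997.399 − 997.213 = 0.186 kg m⁻³ over Δz = 124.6 − 74.6 = 50 m.
N² = (9.8/1000) × (0.186/50) = 3.6456 × 10⁻⁵ s⁻².
N = √(3.6456 × 10⁻⁵) = 6.0379 × 10⁻³ rad s⁻¹, so T = 2π/N = 1.0406 × 10³ s ≈ 1.04 × 10³ s.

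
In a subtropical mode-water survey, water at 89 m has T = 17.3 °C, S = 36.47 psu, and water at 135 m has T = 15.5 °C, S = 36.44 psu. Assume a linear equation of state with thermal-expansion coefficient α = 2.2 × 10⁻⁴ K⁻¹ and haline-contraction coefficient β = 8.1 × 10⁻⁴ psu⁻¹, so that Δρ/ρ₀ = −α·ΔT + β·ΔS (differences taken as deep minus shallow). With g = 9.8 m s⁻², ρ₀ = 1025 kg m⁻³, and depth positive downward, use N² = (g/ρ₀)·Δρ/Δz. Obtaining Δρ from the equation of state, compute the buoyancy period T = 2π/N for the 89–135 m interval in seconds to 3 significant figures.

706 s

ΔT = -1.8 K, ΔS = -0.03 psu (deep − shallow).
Δρ/ρ₀ = −αΔT + βΔS = 3.96 × 10⁻⁴ − 2.43 × 10⁻⁵ = 3.717 × 10⁻⁴, so Δρ ≈ 0.3810 kg m⁻³.
N² = (g/ρ₀)·Δρ/Δz = g·(Δρ/ρ₀)/Δz = 9.8 × 3.717 × 10⁻⁴ / 46 = 7.9188 × 10⁻⁵ s⁻².
N = √(7.9188 × 10⁻⁵) = 8.8988 × 10⁻³ rad s⁻¹ → T = 2π/N = 706.07 s ≈ 706 s.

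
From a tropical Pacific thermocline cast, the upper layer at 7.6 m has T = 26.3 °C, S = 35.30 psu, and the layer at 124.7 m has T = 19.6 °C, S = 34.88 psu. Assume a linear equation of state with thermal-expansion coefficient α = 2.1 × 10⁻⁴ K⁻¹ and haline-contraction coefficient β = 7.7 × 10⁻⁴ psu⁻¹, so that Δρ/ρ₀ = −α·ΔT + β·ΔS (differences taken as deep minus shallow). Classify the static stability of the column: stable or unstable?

ΔT = 19.6 − 26.3 = -6.7 K and ΔS = 34.88 − 35.30 = -0.42 psu (deep − shallow).
−αΔT = 1.407 × 10⁻³; βΔS = -3.234 × 10⁻⁴; sum Δρ/ρ₀ = 1.0836 × 10⁻³.
Δρ/ρ₀ > 0, so Δρ > 0: deeper water is denser → statically stable.

stable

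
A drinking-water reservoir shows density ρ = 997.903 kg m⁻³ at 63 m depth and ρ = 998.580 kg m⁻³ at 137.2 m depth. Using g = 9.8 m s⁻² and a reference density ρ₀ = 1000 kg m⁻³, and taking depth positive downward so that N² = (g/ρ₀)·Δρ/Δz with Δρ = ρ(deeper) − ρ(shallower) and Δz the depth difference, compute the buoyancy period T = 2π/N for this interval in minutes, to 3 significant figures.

Δρ = 998.580 − 997.903 = 0.677 kg m⁻³ over Δz = 137.2 − 63 = 74.2 m.
N² = (9.8/1000) × (0.677/74.2) = 8.9415 × 10⁻⁵ s⁻².
N = √(8.9415 × 10⁻⁵) = 9.4560 × 10⁻³ rad s⁻¹, so T = 2π/N = 664.47 s = 11.075 min ≈ 11.1 min.

11.1 min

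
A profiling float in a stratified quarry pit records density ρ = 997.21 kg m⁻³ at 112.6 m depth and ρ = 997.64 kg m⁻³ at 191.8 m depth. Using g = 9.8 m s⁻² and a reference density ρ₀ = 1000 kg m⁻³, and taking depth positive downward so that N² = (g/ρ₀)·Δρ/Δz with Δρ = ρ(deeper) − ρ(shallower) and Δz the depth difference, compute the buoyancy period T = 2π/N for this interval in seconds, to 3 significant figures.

861 s

Δρ = 997.64 − 997.21 = 0.43 kg m⁻³ over Δz = 191.8 − 112.6 = 79.2 m.
N² = (9.8/1000) × (0.43/79.2) = 5.3207 × 10⁻⁵ s⁻².
N = √(5.3207 × 10⁻⁵) = 7.2943 × 10⁻³ rad s⁻¹, so T = 2π/N = 861.38 s ≈ 861 s.
A positive N² confirms static stability across the interval.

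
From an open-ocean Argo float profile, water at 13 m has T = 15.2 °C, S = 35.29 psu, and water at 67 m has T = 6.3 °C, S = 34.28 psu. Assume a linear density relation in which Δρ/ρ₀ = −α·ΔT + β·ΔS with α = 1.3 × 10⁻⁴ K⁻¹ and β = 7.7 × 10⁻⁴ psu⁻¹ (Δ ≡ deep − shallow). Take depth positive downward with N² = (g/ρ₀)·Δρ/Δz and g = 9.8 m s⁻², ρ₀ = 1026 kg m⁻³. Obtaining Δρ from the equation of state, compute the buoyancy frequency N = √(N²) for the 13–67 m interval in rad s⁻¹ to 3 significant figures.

ΔT = -8.9 K, ΔS = -1.01 psu (deep − shallow).
Δρ/ρ₀ = −αΔT + βΔS = 1.157 × 10⁻³ − 7.777 × 10⁻⁴ = 3.793 × 10⁻⁴, so Δρ ≈ 0.3892 kg m⁻³.
N² = (g/ρ₀)·Δρ/Δz = g·(Δρ/ρ₀)/Δz = 9.8 × 3.793 × 10⁻⁴ / 54 = 6.8836 × 10⁻⁵ s⁻².
N = √(6.8836 × 10⁻⁵) = 8.2967 × 10⁻³ rad s⁻¹ ≈ 8.30 × 10⁻³ rad s⁻¹.

8.30 × 10⁻³ rad s⁻¹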